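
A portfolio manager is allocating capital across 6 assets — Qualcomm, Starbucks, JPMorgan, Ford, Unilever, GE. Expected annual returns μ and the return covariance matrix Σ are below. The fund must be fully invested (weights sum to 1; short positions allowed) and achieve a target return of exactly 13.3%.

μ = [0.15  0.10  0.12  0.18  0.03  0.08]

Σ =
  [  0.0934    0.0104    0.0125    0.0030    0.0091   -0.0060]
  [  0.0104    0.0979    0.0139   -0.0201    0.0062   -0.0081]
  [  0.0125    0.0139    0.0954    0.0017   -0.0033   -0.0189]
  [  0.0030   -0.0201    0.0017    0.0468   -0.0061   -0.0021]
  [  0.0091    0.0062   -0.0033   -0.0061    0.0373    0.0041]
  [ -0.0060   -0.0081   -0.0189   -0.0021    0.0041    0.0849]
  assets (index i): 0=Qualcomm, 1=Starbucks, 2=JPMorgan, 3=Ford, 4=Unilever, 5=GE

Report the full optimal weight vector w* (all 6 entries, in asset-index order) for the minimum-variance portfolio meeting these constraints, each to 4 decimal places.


0.1022  0.1605  0.0987  0.4258  0.0778  0.1350

x=Σ⁻¹μ = [1.1163  1.7741  1.1003  4.6861  0.9352  1.5061]
y=Σ⁻¹𝟙 = [4.9476  13.9652  11.2543  30.9334  27.6435  15.3961]
a=μᵀx=1.468939  b=𝟙ᵀx=11.118176  c=𝟙ᵀy=104.140066  D=ac−b²=29.361524
λ₁=(c·0.133−b)/D = (104.140066·0.133−11.118176)/29.361524 = 0.093062
λ₂=(a−b·0.133)/D = (1.468939−11.118176·0.133)/29.361524 = -0.000333
w* = 0.093062·x + -0.000333·y:
  w_0 = 0.093062·1.1163 + -0.000333·4.9476 = 0.1022  (Qualcomm)
  w_1 = 0.093062·1.7741 + -0.000333·13.9652 = 0.1605  (Starbucks)
  w_2 = 0.093062·1.1003 + -0.000333·11.2543 = 0.0987  (JPMorgan)
  w_3 = 0.093062·4.6861 + -0.000333·30.9334 = 0.4258  (Ford)
  w_4 = 0.093062·0.9352 + -0.000333·27.6435 = 0.0778  (Unilever)
  w_5 = 0.093062·1.5061 + -0.000333·15.3961 = 0.1350  (GE)
Σw_i=1.0000  μᵀw=0.1330
σ²=wᵀΣw=λ₁·μ_p+λ₂ = 0.093062·0.133 + -0.000333 = 0.012044 ≈ 0.0120


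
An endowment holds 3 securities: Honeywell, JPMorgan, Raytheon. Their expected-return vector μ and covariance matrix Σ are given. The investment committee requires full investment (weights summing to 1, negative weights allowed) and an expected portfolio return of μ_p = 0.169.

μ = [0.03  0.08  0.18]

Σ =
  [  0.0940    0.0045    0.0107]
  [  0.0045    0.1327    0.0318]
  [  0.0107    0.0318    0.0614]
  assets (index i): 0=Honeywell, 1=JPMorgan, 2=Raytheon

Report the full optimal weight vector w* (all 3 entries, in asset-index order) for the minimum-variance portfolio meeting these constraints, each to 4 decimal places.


0.0707  0.0040  0.9253

u=Σ⁻¹μ = [-0.0161  -0.1139  2.9934]
v=Σ⁻¹𝟙 = [9.0100  4.2284  12.5265]
a=μᵀu=0.529216  b=𝟙ᵀu=2.863350  c=𝟙ᵀv=25.764938  D=ac−b²=5.436445
λ₁=(c·0.169−b)/D = (25.764938·0.169−2.863350)/5.436445 = 0.274246
λ₂=(a−b·0.169)/D = (0.529216−2.863350·0.169)/5.436445 = 0.008334
w* = 0.274246·u + 0.008334·v:
  w_0 = 0.274246·-0.0161 + 0.008334·9.0100 = 0.0707  (Honeywell)
  w_1 = 0.274246·-0.1139 + 0.008334·4.2284 = 0.0040  (JPMorgan)
  w_2 = 0.274246·2.9934 + 0.008334·12.5265 = 0.9253  (Raytheon)
Σw_i=1.0000  μᵀw=0.1690
σ²=wᵀΣw=λ₁·μ_p+λ₂ = 0.274246·0.169 + 0.008334 = 0.054682 ≈ 0.0547


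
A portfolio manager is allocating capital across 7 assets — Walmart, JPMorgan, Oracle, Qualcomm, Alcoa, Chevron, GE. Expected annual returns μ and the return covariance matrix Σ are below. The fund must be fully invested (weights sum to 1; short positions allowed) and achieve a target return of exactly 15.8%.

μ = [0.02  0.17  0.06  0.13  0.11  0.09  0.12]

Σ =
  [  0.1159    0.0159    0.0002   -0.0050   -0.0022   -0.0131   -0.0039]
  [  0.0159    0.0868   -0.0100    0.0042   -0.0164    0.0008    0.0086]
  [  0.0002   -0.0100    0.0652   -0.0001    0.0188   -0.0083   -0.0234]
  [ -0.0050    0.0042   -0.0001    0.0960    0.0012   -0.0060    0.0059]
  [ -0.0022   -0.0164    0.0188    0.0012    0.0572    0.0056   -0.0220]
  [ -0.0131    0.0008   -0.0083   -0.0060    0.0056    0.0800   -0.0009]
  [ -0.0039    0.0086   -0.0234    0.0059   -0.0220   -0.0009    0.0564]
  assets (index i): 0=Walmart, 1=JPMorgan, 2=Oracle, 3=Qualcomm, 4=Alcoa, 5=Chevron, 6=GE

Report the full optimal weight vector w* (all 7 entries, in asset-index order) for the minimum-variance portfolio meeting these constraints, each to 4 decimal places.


p=Σ⁻¹μ = [0.2241  2.3162  1.8241  1.0717  3.2921  1.2198  3.7383]
q=Σ⁻¹𝟙 = [10.6772  13.1191  24.9519  8.8834  25.5991  15.9868  36.1320]
a=μᵀp=1.567515  b=𝟙ᵀp=13.686297  c=𝟙ᵀq=135.349460  D=ac−b²=24.847546
λ₁=(c·0.158−b)/D = (135.349460·0.158−13.686297)/24.847546 = 0.309846
λ₂=(a−b·0.158)/D = (1.567515−13.686297·0.158)/24.847546 = -0.023943
w* = 0.309846·p + -0.023943·q:
  w_0 = 0.309846·0.2241 + -0.023943·10.6772 = -0.1862  (Walmart)
  w_1 = 0.309846·2.3162 + -0.023943·13.1191 = 0.4035  (JPMorgan)
  w_2 = 0.309846·1.8241 + -0.023943·24.9519 = -0.0322  (Oracle)
  w_3 = 0.309846·1.0717 + -0.023943·8.8834 = 0.1194  (Qualcomm)
  w_4 = 0.309846·3.2921 + -0.023943·25.5991 = 0.4071  (Alcoa)
  w_5 = 0.309846·1.2198 + -0.023943·15.9868 = -0.0048  (Chevron)
  w_6 = 0.309846·3.7383 + -0.023943·36.1320 = 0.2932  (GE)
Σw_i=1.0000  μᵀw=0.1580
σ²=wᵀΣw=λ₁·μ_p+λ₂ = 0.309846·0.158 + -0.023943 = 0.025013 ≈ 0.0250

-0.1862  0.4035  -0.0322  0.1194  0.4071  -0.0048  0.2932


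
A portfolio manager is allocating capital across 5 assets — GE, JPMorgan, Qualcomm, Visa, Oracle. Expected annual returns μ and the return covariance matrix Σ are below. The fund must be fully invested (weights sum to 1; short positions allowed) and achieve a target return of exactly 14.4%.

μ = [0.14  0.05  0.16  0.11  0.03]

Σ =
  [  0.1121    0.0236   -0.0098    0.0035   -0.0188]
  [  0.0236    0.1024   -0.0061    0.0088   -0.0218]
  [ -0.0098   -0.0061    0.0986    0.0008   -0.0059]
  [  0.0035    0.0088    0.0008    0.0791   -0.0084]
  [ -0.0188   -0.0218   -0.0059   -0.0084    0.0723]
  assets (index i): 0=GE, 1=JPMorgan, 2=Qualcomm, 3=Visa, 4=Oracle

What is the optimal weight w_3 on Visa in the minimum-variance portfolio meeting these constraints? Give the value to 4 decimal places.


0.2663

g=Σ⁻¹μ = [1.4912  0.3988  1.8583  1.3928  1.2364]
h=Σ⁻¹𝟙 = [11.0249  11.7470  13.2249  13.1399  22.8458]
a=μᵀg=0.716343  b=𝟙ᵀg=6.377584  c=𝟙ᵀh=71.982533  D=ac−b²=10.890628
λ₁=(c·0.144−b)/D = (71.982533·0.144−6.377584)/10.890628 = 0.366177
λ₂=(a−b·0.144)/D = (0.716343−6.377584·0.144)/10.890628 = -0.018551
w* = 0.366177·g + -0.018551·h:
  w_0 = 0.366177·1.4912 + -0.018551·11.0249 = 0.3415  (GE)
  w_1 = 0.366177·0.3988 + -0.018551·11.7470 = -0.0719  (JPMorgan)
  w_2 = 0.366177·1.8583 + -0.018551·13.2249 = 0.4351  (Qualcomm)
  w_3 = 0.366177·1.3928 + -0.018551·13.1399 = 0.2663  (Visa)
  w_4 = 0.366177·1.2364 + -0.018551·22.8458 = 0.0289  (Oracle)
Σw_i=1.0000  μᵀw=0.1440
σ²=wᵀΣw=λ₁·μ_p+λ₂ = 0.366177·0.144 + -0.018551 = 0.034179 ≈ 0.0342


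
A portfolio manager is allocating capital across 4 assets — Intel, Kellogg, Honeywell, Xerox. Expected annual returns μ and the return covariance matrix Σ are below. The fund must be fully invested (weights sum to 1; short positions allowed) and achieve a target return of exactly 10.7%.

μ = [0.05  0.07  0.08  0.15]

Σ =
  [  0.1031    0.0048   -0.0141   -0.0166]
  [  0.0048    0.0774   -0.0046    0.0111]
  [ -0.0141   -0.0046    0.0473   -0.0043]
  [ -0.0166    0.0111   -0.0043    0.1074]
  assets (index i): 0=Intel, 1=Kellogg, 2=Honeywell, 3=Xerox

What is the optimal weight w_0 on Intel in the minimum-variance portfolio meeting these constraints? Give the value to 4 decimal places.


0.1188

u=Σ⁻¹μ = [1.0033  0.7491  2.2053  1.5626]
v=Σ⁻¹𝟙 = [14.7827  12.0085  27.7585  11.4661]
a=μᵀu=0.513417  b=𝟙ᵀu=5.520327  c=𝟙ᵀv=66.015807  D=ac−b²=3.419652
λ₁=(c·0.107−b)/D = (66.015807·0.107−5.520327)/3.419652 = 0.451322
λ₂=(a−b·0.107)/D = (0.513417−5.520327·0.107)/3.419652 = -0.022592
w* = 0.451322·u + -0.022592·v:
  w_0 = 0.451322·1.0033 + -0.022592·14.7827 = 0.1188  (Intel)
  w_1 = 0.451322·0.7491 + -0.022592·12.0085 = 0.0668  (Kellogg)
  w_2 = 0.451322·2.2053 + -0.022592·27.7585 = 0.3682  (Honeywell)
  w_3 = 0.451322·1.5626 + -0.022592·11.4661 = 0.4462  (Xerox)
Σw_i=1.0000  μᵀw=0.1070
σ²=wᵀΣw=λ₁·μ_p+λ₂ = 0.451322·0.107 + -0.022592 = 0.025699 ≈ 0.0257


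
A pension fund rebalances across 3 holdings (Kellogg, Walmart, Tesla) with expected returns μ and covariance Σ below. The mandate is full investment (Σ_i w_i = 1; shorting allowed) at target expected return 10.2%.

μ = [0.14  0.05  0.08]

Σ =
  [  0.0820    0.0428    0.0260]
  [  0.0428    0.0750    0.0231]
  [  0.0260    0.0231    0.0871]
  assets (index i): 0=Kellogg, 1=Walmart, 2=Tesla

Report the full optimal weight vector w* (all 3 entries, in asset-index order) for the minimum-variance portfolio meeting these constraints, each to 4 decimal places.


0.4628  0.1923  0.3449

g=Σ⁻¹μ = [1.8212  -0.5315  0.5158]
h=Σ⁻¹𝟙 = [5.7355  7.6787  7.7325]
a=μᵀg=0.269655  b=𝟙ᵀg=1.805498  c=𝟙ᵀh=21.146641  D=ac−b²=2.442481
λ₁=(c·0.102−b)/D = (21.146641·0.102−1.805498)/2.442481 = 0.143895
λ₂=(a−b·0.102)/D = (0.269655−1.805498·0.102)/2.442481 = 0.035003
w* = 0.143895·g + 0.035003·h:
  w_0 = 0.143895·1.8212 + 0.035003·5.7355 = 0.4628  (Kellogg)
  w_1 = 0.143895·-0.5315 + 0.035003·7.6787 = 0.1923  (Walmart)
  w_2 = 0.143895·0.5158 + 0.035003·7.7325 = 0.3449  (Tesla)
Σw_i=1.0000  μᵀw=0.1020
σ²=wᵀΣw=λ₁·μ_p+λ₂ = 0.143895·0.102 + 0.035003 = 0.049680 ≈ 0.0497


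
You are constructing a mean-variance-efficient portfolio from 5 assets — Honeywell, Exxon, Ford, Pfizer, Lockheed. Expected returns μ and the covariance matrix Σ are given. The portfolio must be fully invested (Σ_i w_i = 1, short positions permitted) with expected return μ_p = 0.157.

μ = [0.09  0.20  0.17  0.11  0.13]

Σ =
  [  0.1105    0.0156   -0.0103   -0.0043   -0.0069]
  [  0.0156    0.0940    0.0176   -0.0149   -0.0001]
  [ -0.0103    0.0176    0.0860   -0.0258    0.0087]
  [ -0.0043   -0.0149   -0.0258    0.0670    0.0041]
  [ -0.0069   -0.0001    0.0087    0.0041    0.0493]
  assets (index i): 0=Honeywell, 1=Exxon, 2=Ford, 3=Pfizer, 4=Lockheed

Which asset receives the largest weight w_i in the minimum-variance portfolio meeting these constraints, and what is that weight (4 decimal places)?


u=Σ⁻¹μ = [0.9995  1.9871  2.3522  2.9237  2.1226]
v=Σ⁻¹𝟙 = [11.1919  9.4011  16.1905  22.9221  17.1060]
a=μᵀu=1.484789  b=𝟙ᵀu=10.385093  c=𝟙ᵀv=76.811631  D=ac−b²=6.198926
λ₁=(c·0.157−b)/D = (76.811631·0.157−10.385093)/6.198926 = 0.270100
λ₂=(a−b·0.157)/D = (1.484789−10.385093·0.157)/6.198926 = -0.023499
w* = 0.270100·u + -0.023499·v:
  w_0 = 0.270100·0.9995 + -0.023499·11.1919 = 0.0070  (Honeywell)
  w_1 = 0.270100·1.9871 + -0.023499·9.4011 = 0.3158  (Exxon)
  w_2 = 0.270100·2.3522 + -0.023499·16.1905 = 0.2549  (Ford)
  w_3 = 0.270100·2.9237 + -0.023499·22.9221 = 0.2510  (Pfizer)
  w_4 = 0.270100·2.1226 + -0.023499·17.1060 = 0.1713  (Lockheed)
Σw_i=1.0000  μᵀw=0.1570
σ²=wᵀΣw=λ₁·μ_p+λ₂ = 0.270100·0.157 + -0.023499 = 0.018906 ≈ 0.0189

Exxon (0.3158)


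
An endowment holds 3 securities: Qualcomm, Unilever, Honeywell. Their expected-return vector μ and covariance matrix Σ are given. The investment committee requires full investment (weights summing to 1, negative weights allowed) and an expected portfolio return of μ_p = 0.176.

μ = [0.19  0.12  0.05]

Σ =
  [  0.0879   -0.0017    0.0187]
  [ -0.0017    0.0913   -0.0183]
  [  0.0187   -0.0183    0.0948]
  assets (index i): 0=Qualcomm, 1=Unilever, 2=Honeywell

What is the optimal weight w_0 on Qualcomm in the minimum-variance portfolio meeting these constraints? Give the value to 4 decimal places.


p=Σ⁻¹μ = [2.1066  1.4314  0.3882]
q=Σ⁻¹𝟙 = [9.2288  13.3924  11.3133]
a=μᵀp=0.591438  b=𝟙ᵀp=3.926214  c=𝟙ᵀq=33.934438  D=ac−b²=4.654961
λ₁=(c·0.176−b)/D = (33.934438·0.176−3.926214)/4.654961 = 0.439584
λ₂=(a−b·0.176)/D = (0.591438−3.926214·0.176)/4.654961 = -0.021391
w* = 0.439584·p + -0.021391·q:
  w_0 = 0.439584·2.1066 + -0.021391·9.2288 = 0.7286  (Qualcomm)
  w_1 = 0.439584·1.4314 + -0.021391·13.3924 = 0.3427  (Unilever)
  w_2 = 0.439584·0.3882 + -0.021391·11.3133 = -0.0714  (Honeywell)
Σw_i=1.0000  μᵀw=0.1760
σ²=wᵀΣw=λ₁·μ_p+λ₂ = 0.439584·0.176 + -0.021391 = 0.055976 ≈ 0.0560

0.7286


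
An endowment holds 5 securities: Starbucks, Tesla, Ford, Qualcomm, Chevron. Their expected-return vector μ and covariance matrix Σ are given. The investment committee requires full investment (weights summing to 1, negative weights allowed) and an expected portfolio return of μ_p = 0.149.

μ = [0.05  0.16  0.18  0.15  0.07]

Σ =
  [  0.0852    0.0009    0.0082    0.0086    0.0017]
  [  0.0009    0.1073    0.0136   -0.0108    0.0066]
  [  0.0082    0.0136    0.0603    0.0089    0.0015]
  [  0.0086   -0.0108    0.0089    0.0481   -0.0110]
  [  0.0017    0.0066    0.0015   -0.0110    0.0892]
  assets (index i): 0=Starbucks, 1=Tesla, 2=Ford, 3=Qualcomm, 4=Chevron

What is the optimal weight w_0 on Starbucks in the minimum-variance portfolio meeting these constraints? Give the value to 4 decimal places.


p=Σ⁻¹μ = [0.0122  1.4876  2.1357  3.2941  1.0448]
q=Σ⁻¹𝟙 = [8.1616  9.5072  9.6642  22.6461  12.9819]
a=μᵀp=1.190309  b=𝟙ᵀp=7.974439  c=𝟙ᵀq=62.961056  D=ac−b²=11.351420
λ₁=(c·0.149−b)/D = (62.961056·0.149−7.974439)/11.351420 = 0.123928
λ₂=(a−b·0.149)/D = (1.190309−7.974439·0.149)/11.351420 = 0.000187
w* = 0.123928·p + 0.000187·q:
  w_0 = 0.123928·0.0122 + 0.000187·8.1616 = 0.0030  (Starbucks)
  w_1 = 0.123928·1.4876 + 0.000187·9.5072 = 0.1861  (Tesla)
  w_2 = 0.123928·2.1357 + 0.000187·9.6642 = 0.2665  (Ford)
  w_3 = 0.123928·3.2941 + 0.000187·22.6461 = 0.4125  (Qualcomm)
  w_4 = 0.123928·1.0448 + 0.000187·12.9819 = 0.1319  (Chevron)
Σw_i=1.0000  μᵀw=0.1490
σ²=wᵀΣw=λ₁·μ_p+λ₂ = 0.123928·0.149 + 0.000187 = 0.018652 ≈ 0.0187

0.0030


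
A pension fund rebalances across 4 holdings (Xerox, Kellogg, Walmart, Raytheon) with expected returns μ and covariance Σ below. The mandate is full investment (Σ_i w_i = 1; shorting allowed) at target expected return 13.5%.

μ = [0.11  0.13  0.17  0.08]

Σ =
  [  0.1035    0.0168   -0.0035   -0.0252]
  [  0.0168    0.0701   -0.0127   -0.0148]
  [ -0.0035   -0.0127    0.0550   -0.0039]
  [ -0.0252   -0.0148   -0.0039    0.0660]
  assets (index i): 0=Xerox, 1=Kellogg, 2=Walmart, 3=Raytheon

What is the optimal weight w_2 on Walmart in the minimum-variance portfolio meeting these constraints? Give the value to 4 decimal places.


u=Σ⁻¹μ = [1.3776  2.8004  4.0098  2.6030]
v=Σ⁻¹𝟙 = [13.5610  21.3242  25.8577  26.6391]
a=μᵀu=1.405490  b=𝟙ᵀu=10.790789  c=𝟙ᵀv=87.381958  D=ac−b²=6.373348
λ₁=(c·0.135−b)/D = (87.381958·0.135−10.790789)/6.373348 = 0.157810
λ₂=(a−b·0.135)/D = (1.405490−10.790789·0.135)/6.373348 = -0.008044
w* = 0.157810·u + -0.008044·v:
  w_0 = 0.157810·1.3776 + -0.008044·13.5610 = 0.1083  (Xerox)
  w_1 = 0.157810·2.8004 + -0.008044·21.3242 = 0.2704  (Kellogg)
  w_2 = 0.157810·4.0098 + -0.008044·25.8577 = 0.4248  (Walmart)
  w_3 = 0.157810·2.6030 + -0.008044·26.6391 = 0.1965  (Raytheon)
Σw_i=1.0000  μᵀw=0.1350
σ²=wᵀΣw=λ₁·μ_p+λ₂ = 0.157810·0.135 + -0.008044 = 0.013260 ≈ 0.0133

0.4248


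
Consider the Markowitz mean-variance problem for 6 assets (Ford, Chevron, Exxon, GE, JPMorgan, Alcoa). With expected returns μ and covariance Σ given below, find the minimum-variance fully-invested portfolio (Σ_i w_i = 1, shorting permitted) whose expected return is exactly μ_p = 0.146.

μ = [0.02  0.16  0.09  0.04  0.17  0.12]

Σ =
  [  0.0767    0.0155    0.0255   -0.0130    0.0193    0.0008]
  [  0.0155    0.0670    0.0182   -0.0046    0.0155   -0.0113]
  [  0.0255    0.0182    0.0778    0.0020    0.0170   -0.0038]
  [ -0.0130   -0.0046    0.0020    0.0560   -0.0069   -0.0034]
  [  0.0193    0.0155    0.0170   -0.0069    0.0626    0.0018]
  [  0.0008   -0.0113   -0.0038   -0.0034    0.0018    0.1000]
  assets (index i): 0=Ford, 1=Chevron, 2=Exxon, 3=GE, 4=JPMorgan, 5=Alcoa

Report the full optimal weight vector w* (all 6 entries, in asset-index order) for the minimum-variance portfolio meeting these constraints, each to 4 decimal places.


-0.1062  0.3247  0.0602  0.1626  0.3440  0.2149

x=Σ⁻¹μ = [-0.7505  2.2262  0.4095  1.0885  2.3624  1.4676]
y=Σ⁻¹𝟙 = [10.1845  12.5586  4.2158  23.1655  10.7858  12.0913]
a=μᵀx=0.999296  b=𝟙ᵀx=6.803650  c=𝟙ᵀy=73.001526  D=ac−b²=26.660489
λ₁=(c·0.146−b)/D = (73.001526·0.146−6.803650)/26.660489 = 0.144580
λ₂=(a−b·0.146)/D = (0.999296−6.803650·0.146)/26.660489 = 0.000224
w* = 0.144580·x + 0.000224·y:
  w_0 = 0.144580·-0.7505 + 0.000224·10.1845 = -0.1062  (Ford)
  w_1 = 0.144580·2.2262 + 0.000224·12.5586 = 0.3247  (Chevron)
  w_2 = 0.144580·0.4095 + 0.000224·4.2158 = 0.0602  (Exxon)
  w_3 = 0.144580·1.0885 + 0.000224·23.1655 = 0.1626  (GE)
  w_4 = 0.144580·2.3624 + 0.000224·10.7858 = 0.3440  (JPMorgan)
  w_5 = 0.144580·1.4676 + 0.000224·12.0913 = 0.2149  (Alcoa)
Σw_i=1.0000  μᵀw=0.1460
σ²=wᵀΣw=λ₁·μ_p+λ₂ = 0.144580·0.146 + 0.000224 = 0.021332 ≈ 0.0213


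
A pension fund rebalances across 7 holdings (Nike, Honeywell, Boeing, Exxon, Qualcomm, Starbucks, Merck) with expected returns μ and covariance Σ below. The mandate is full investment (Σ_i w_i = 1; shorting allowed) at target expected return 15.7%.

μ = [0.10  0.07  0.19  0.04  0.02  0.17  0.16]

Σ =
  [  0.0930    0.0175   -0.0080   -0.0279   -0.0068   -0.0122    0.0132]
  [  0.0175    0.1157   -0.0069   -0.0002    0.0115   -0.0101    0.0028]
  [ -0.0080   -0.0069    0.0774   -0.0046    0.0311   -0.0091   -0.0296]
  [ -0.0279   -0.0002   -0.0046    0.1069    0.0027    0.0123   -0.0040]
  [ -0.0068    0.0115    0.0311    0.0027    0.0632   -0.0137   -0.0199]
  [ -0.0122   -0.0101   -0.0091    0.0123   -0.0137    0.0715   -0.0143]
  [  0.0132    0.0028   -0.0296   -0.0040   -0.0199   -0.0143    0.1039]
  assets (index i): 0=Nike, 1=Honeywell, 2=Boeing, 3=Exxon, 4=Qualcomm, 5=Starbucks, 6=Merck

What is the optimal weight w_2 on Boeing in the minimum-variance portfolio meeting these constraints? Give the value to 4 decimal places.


p=Σ⁻¹μ = [1.5321  0.9018  4.3981  0.6429  -0.0651  3.8257  3.1128]
q=Σ⁻¹𝟙 = [16.4291  7.2957  19.4999  11.8270  18.1806  25.8283  20.3884]
a=μᵀp=2.224795  b=𝟙ᵀp=14.348245  c=𝟙ᵀq=119.449034  D=ac−b²=59.877453
λ₁=(c·0.157−b)/D = (119.449034·0.157−14.348245)/59.877453 = 0.073571
λ₂=(a−b·0.157)/D = (2.224795−14.348245·0.157)/59.877453 = -0.000466
w* = 0.073571·p + -0.000466·q:
  w_0 = 0.073571·1.5321 + -0.000466·16.4291 = 0.1051  (Nike)
  w_1 = 0.073571·0.9018 + -0.000466·7.2957 = 0.0629  (Honeywell)
  w_2 = 0.073571·4.3981 + -0.000466·19.4999 = 0.3145  (Boeing)
  w_3 = 0.073571·0.6429 + -0.000466·11.8270 = 0.0418  (Exxon)
  w_4 = 0.073571·-0.0651 + -0.000466·18.1806 = -0.0133  (Qualcomm)
  w_5 = 0.073571·3.8257 + -0.000466·25.8283 = 0.2694  (Starbucks)
  w_6 = 0.073571·3.1128 + -0.000466·20.3884 = 0.2195  (Merck)
Σw_i=1.0000  μᵀw=0.1570
σ²=wᵀΣw=λ₁·μ_p+λ₂ = 0.073571·0.157 + -0.000466 = 0.011085 ≈ 0.0111

0.3145


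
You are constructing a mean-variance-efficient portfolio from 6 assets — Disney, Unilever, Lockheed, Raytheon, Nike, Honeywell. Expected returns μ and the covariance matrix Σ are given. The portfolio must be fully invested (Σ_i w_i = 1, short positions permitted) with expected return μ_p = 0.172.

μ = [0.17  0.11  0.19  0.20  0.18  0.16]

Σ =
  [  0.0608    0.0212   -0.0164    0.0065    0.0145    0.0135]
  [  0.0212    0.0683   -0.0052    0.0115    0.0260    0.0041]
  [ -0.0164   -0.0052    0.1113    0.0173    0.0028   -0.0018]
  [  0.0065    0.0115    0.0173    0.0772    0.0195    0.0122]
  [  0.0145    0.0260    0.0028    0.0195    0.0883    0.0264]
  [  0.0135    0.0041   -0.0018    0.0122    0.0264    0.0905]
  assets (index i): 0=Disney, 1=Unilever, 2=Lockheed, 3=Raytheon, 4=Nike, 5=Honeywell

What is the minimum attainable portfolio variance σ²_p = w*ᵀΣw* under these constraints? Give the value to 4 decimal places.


0.0208

g=Σ⁻¹μ = [2.6165  0.3048  1.8607  1.5472  0.8347  0.9488]
h=Σ⁻¹𝟙 = [13.2641  8.7986  10.4093  6.3785  2.6509  7.2464]
a=μᵀg=1.443376  b=𝟙ᵀg=8.112796  c=𝟙ᵀh=48.747785  D=ac−b²=4.543932
λ₁=(c·0.172−b)/D = (48.747785·0.172−8.112796)/4.543932 = 0.059821
λ₂=(a−b·0.172)/D = (1.443376−8.112796·0.172)/4.543932 = 0.010558
w* = 0.059821·g + 0.010558·h:
  w_0 = 0.059821·2.6165 + 0.010558·13.2641 = 0.2966  (Disney)
  w_1 = 0.059821·0.3048 + 0.010558·8.7986 = 0.1111  (Unilever)
  w_2 = 0.059821·1.8607 + 0.010558·10.4093 = 0.2212  (Lockheed)
  w_3 = 0.059821·1.5472 + 0.010558·6.3785 = 0.1599  (Raytheon)
  w_4 = 0.059821·0.8347 + 0.010558·2.6509 = 0.0779  (Nike)
  w_5 = 0.059821·0.9488 + 0.010558·7.2464 = 0.1333  (Honeywell)
Σw_i=1.0000  μᵀw=0.1720
σ²=wᵀΣw=λ₁·μ_p+λ₂ = 0.059821·0.172 + 0.010558 = 0.020847 ≈ 0.0208


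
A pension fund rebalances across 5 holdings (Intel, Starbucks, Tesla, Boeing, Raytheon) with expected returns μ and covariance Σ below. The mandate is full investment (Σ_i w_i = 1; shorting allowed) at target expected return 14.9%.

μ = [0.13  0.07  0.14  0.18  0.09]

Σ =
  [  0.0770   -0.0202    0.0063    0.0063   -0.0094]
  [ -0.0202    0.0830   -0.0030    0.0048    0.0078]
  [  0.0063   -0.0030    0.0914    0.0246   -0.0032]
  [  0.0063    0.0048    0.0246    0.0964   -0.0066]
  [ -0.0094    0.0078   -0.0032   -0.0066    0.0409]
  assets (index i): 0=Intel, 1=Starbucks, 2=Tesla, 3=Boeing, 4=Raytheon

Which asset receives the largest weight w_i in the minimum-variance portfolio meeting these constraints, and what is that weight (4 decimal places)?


x=Σ⁻¹μ = [2.0843  1.0324  1.0917  1.5944  2.8253]
y=Σ⁻¹𝟙 = [18.6450  13.7965  8.9075  8.1195  28.1111]
a=μᵀx=1.037344  b=𝟙ᵀx=8.628160  c=𝟙ᵀy=77.579556  D=ac−b²=6.031581
λ₁=(c·0.149−b)/D = (77.579556·0.149−8.628160)/6.031581 = 0.485974
λ₂=(a−b·0.149)/D = (1.037344−8.628160·0.149)/6.031581 = -0.041159
w* = 0.485974·x + -0.041159·y:
  w_0 = 0.485974·2.0843 + -0.041159·18.6450 = 0.2455  (Intel)
  w_1 = 0.485974·1.0324 + -0.041159·13.7965 = -0.0661  (Starbucks)
  w_2 = 0.485974·1.0917 + -0.041159·8.9075 = 0.1639  (Tesla)
  w_3 = 0.485974·1.5944 + -0.041159·8.1195 = 0.4407  (Boeing)
  w_4 = 0.485974·2.8253 + -0.041159·28.1111 = 0.2160  (Raytheon)
Σw_i=1.0000  μᵀw=0.1490
σ²=wᵀΣw=λ₁·μ_p+λ₂ = 0.485974·0.149 + -0.041159 = 0.031252 ≈ 0.0313

Boeing (0.4407)


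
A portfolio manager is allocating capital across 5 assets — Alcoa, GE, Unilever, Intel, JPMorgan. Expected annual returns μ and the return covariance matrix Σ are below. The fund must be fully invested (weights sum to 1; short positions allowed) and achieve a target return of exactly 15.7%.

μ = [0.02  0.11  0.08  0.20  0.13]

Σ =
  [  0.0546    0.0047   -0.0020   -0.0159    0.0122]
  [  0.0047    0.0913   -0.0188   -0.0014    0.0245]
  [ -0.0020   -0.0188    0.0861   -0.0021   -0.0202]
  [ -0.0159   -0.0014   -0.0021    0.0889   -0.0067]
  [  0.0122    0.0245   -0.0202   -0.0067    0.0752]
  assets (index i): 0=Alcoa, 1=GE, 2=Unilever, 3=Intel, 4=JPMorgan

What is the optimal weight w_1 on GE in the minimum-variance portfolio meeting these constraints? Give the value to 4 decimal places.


0.1266

p=Σ⁻¹μ = [0.6475  1.0306  1.6946  2.5704  1.9721]
q=Σ⁻¹𝟙 = [19.9560  10.3706  17.7716  16.3742  12.9142]
a=μᵀp=1.032347  b=𝟙ᵀp=7.915300  c=𝟙ᵀq=77.386596  D=ac−b²=17.237850
λ₁=(c·0.157−b)/D = (77.386596·0.157−7.915300)/17.237850 = 0.245645
λ₂=(a−b·0.157)/D = (1.032347−7.915300·0.157)/17.237850 = -0.012203
w* = 0.245645·p + -0.012203·q:
  w_0 = 0.245645·0.6475 + -0.012203·19.9560 = -0.0845  (Alcoa)
  w_1 = 0.245645·1.0306 + -0.012203·10.3706 = 0.1266  (GE)
  w_2 = 0.245645·1.6946 + -0.012203·17.7716 = 0.1994  (Unilever)
  w_3 = 0.245645·2.5704 + -0.012203·16.3742 = 0.4316  (Intel)
  w_4 = 0.245645·1.9721 + -0.012203·12.9142 = 0.3268  (JPMorgan)
Σw_i=1.0000  μᵀw=0.1570
σ²=wᵀΣw=λ₁·μ_p+λ₂ = 0.245645·0.157 + -0.012203 = 0.026363 ≈ 0.0264


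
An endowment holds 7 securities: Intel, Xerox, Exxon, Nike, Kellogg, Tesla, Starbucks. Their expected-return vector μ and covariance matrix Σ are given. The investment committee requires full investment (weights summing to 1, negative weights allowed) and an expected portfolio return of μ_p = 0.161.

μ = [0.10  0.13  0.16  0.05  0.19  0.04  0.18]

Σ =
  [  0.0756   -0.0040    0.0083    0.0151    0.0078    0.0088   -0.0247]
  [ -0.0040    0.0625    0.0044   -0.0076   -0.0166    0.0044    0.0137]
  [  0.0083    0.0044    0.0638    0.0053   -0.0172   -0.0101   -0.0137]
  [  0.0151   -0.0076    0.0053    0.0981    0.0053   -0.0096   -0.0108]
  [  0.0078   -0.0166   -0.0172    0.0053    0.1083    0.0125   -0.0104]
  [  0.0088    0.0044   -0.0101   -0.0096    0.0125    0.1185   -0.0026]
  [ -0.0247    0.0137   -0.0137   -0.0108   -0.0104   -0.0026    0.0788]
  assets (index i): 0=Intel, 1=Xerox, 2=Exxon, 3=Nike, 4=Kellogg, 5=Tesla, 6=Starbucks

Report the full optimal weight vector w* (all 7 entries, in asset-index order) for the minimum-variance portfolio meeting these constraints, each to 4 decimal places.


p=Σ⁻¹μ = [1.7828  1.9288  3.6711  0.4563  2.7959  0.2672  3.5864]
q=Σ⁻¹𝟙 = [14.2165  15.1094  21.9177  10.4500  14.6269  8.4759  21.9726]
a=μᵀp=2.226670  b=𝟙ᵀp=14.488420  c=𝟙ᵀq=106.769046  D=ac−b²=27.825097
λ₁=(c·0.161−b)/D = (106.769046·0.161−14.488420)/27.825097 = 0.097085
λ₂=(a−b·0.161)/D = (2.226670−14.488420·0.161)/27.825097 = -0.003808
w* = 0.097085·p + -0.003808·q:
  w_0 = 0.097085·1.7828 + -0.003808·14.2165 = 0.1189  (Intel)
  w_1 = 0.097085·1.9288 + -0.003808·15.1094 = 0.1297  (Xerox)
  w_2 = 0.097085·3.6711 + -0.003808·21.9177 = 0.2729  (Exxon)
  w_3 = 0.097085·0.4563 + -0.003808·10.4500 = 0.0045  (Nike)
  w_4 = 0.097085·2.7959 + -0.003808·14.6269 = 0.2157  (Kellogg)
  w_5 = 0.097085·0.2672 + -0.003808·8.4759 = -0.0063  (Tesla)
  w_6 = 0.097085·3.5864 + -0.003808·21.9726 = 0.2645  (Starbucks)
Σw_i=1.0000  μᵀw=0.1610
σ²=wᵀΣw=λ₁·μ_p+λ₂ = 0.097085·0.161 + -0.003808 = 0.011822 ≈ 0.0118

0.1189  0.1297  0.2729  0.0045  0.2157  -0.0063  0.2645


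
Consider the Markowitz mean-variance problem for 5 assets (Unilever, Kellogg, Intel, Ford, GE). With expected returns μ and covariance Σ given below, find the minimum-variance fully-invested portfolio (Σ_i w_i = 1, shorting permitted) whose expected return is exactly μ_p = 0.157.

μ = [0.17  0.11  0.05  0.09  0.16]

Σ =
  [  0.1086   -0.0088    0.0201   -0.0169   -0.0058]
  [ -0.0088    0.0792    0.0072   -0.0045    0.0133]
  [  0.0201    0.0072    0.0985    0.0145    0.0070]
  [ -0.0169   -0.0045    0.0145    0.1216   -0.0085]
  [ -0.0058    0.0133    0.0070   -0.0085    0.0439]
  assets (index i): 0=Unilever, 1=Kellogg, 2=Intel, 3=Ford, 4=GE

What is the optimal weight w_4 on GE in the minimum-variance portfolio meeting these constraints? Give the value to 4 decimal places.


0.5276

u=Σ⁻¹μ = [2.1804  1.0935  -0.5076  1.4208  3.9575]
v=Σ⁻¹𝟙 = [12.4218  10.4932  3.5267  11.5192  22.9092]
a=μᵀu=1.226634  b=𝟙ᵀu=8.144486  c=𝟙ᵀv=60.870072  D=ac−b²=8.332646
λ₁=(c·0.157−b)/D = (60.870072·0.157−8.144486)/8.332646 = 0.169468
λ₂=(a−b·0.157)/D = (1.226634−8.144486·0.157)/8.332646 = -0.006247
w* = 0.169468·u + -0.006247·v:
  w_0 = 0.169468·2.1804 + -0.006247·12.4218 = 0.2919  (Unilever)
  w_1 = 0.169468·1.0935 + -0.006247·10.4932 = 0.1198  (Kellogg)
  w_2 = 0.169468·-0.5076 + -0.006247·3.5267 = -0.1081  (Intel)
  w_3 = 0.169468·1.4208 + -0.006247·11.5192 = 0.1688  (Ford)
  w_4 = 0.169468·3.9575 + -0.006247·22.9092 = 0.5276  (GE)
Σw_i=1.0000  μᵀw=0.1570
σ²=wᵀΣw=λ₁·μ_p+λ₂ = 0.169468·0.157 + -0.006247 = 0.020360 ≈ 0.0204


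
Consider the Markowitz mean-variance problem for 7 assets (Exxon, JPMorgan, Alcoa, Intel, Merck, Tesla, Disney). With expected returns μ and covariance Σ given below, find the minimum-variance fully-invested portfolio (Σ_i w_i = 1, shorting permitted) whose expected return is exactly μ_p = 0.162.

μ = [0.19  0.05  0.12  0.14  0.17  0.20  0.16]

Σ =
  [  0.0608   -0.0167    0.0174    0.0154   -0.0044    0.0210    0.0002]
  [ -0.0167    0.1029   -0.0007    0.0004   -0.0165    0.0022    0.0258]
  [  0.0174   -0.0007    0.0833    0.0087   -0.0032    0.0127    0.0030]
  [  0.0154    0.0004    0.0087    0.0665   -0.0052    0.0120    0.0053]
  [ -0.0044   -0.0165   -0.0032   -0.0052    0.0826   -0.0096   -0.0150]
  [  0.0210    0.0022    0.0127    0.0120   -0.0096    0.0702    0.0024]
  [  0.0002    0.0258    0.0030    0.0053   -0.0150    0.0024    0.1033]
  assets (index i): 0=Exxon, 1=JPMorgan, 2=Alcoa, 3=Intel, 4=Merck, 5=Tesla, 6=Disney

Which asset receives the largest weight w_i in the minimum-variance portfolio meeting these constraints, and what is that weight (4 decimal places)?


Merck (0.2525)

g=Σ⁻¹μ = [2.3769  0.8984  0.5545  1.1922  3.0078  2.1613  1.6292]
h=Σ⁻¹𝟙 = [13.4990  12.6673  7.2839  10.0587  18.8298  9.0644  8.2867]
a=μᵀg=1.934232  b=𝟙ᵀg=11.820267  c=𝟙ᵀh=79.689703  D=ac−b²=14.419701
λ₁=(c·0.162−b)/D = (79.689703·0.162−11.820267)/14.419701 = 0.075554
λ₂=(a−b·0.162)/D = (1.934232−11.820267·0.162)/14.419701 = 0.001342
w* = 0.075554·g + 0.001342·h:
  w_0 = 0.075554·2.3769 + 0.001342·13.4990 = 0.1977  (Exxon)
  w_1 = 0.075554·0.8984 + 0.001342·12.6673 = 0.0849  (JPMorgan)
  w_2 = 0.075554·0.5545 + 0.001342·7.2839 = 0.0517  (Alcoa)
  w_3 = 0.075554·1.1922 + 0.001342·10.0587 = 0.1036  (Intel)
  w_4 = 0.075554·3.0078 + 0.001342·18.8298 = 0.2525  (Merck)
  w_5 = 0.075554·2.1613 + 0.001342·9.0644 = 0.1755  (Tesla)
  w_6 = 0.075554·1.6292 + 0.001342·8.2867 = 0.1342  (Disney)
Σw_i=1.0000  μᵀw=0.1620
σ²=wᵀΣw=λ₁·μ_p+λ₂ = 0.075554·0.162 + 0.001342 = 0.013582 ≈ 0.0136


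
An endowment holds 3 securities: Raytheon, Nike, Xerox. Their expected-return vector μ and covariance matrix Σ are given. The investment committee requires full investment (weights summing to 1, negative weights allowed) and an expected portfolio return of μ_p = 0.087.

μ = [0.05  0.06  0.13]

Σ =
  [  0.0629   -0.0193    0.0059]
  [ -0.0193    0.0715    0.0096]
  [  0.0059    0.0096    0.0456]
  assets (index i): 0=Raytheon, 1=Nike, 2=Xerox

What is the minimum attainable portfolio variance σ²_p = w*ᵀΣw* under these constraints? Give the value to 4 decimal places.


0.0199

p=Σ⁻¹μ = [0.7639  0.6955  2.6056]
q=Σ⁻¹𝟙 = [19.6926  17.1851  15.7640]
a=μᵀp=0.418657  b=𝟙ᵀp=4.065050  c=𝟙ᵀq=52.641647  D=ac−b²=5.514140
λ₁=(c·0.087−b)/D = (52.641647·0.087−4.065050)/5.514140 = 0.093355
λ₂=(a−b·0.087)/D = (0.418657−4.065050·0.087)/5.514140 = 0.011787
w* = 0.093355·p + 0.011787·q:
  w_0 = 0.093355·0.7639 + 0.011787·19.6926 = 0.3034  (Raytheon)
  w_1 = 0.093355·0.6955 + 0.011787·17.1851 = 0.2675  (Nike)
  w_2 = 0.093355·2.6056 + 0.011787·15.7640 = 0.4291  (Xerox)
Σw_i=1.0000  μᵀw=0.0870
σ²=wᵀΣw=λ₁·μ_p+λ₂ = 0.093355·0.087 + 0.011787 = 0.019909 ≈ 0.0199


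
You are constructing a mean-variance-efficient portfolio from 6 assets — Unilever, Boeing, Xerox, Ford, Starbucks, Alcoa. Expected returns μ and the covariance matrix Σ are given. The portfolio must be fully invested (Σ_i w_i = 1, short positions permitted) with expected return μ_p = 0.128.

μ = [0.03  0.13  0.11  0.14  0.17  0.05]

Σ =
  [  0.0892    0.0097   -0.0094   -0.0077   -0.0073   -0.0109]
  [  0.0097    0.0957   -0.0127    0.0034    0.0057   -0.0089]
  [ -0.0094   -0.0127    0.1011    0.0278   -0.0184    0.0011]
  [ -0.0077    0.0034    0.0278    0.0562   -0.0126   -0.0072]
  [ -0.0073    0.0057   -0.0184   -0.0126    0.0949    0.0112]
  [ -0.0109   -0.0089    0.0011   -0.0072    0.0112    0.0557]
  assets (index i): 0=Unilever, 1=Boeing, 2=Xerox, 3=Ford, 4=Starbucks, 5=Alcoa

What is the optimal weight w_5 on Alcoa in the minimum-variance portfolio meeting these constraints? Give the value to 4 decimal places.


g=Σ⁻¹μ = [0.8521  1.2833  0.9755  2.6867  2.1891  1.1573]
h=Σ⁻¹𝟙 = [16.6684  10.5864  9.1943  20.7291  13.0296  22.7847]
a=μᵀg=1.105849  b=𝟙ᵀg=9.144000  c=𝟙ᵀh=92.992527  D=ac−b²=19.222973
λ₁=(c·0.128−b)/D = (92.992527·0.128−9.144000)/19.222973 = 0.143528
λ₂=(a−b·0.128)/D = (1.105849−9.144000·0.128)/19.222973 = -0.003360
w* = 0.143528·g + -0.003360·h:
  w_0 = 0.143528·0.8521 + -0.003360·16.6684 = 0.0663  (Unilever)
  w_1 = 0.143528·1.2833 + -0.003360·10.5864 = 0.1486  (Boeing)
  w_2 = 0.143528·0.9755 + -0.003360·9.1943 = 0.1091  (Xerox)
  w_3 = 0.143528·2.6867 + -0.003360·20.7291 = 0.3160  (Ford)
  w_4 = 0.143528·2.1891 + -0.003360·13.0296 = 0.2704  (Starbucks)
  w_5 = 0.143528·1.1573 + -0.003360·22.7847 = 0.0896  (Alcoa)
Σw_i=1.0000  μᵀw=0.1280
σ²=wᵀΣw=λ₁·μ_p+λ₂ = 0.143528·0.128 + -0.003360 = 0.015012 ≈ 0.0150

0.0896


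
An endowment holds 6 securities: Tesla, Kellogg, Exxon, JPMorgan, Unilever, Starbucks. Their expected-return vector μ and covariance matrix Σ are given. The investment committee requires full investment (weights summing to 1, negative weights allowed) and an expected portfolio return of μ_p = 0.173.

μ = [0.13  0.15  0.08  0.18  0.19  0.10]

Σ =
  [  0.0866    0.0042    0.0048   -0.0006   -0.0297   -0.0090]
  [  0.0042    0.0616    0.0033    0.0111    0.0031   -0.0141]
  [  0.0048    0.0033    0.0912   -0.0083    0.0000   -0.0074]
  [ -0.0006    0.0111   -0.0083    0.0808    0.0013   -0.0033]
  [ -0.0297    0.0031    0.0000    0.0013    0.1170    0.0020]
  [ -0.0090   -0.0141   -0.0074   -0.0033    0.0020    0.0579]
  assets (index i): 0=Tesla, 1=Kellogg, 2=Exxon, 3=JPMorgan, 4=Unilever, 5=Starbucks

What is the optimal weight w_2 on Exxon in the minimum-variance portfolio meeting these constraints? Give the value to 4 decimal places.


-0.0979

u=Σ⁻¹μ = [2.3522  2.3855  1.0916  2.1129  2.0854  2.8616]
v=Σ⁻¹𝟙 = [16.8243  17.5745  12.6757  12.2647  11.7701  26.0786]
a=μᵀu=1.813654  b=𝟙ᵀu=12.889208  c=𝟙ᵀv=97.187892  D=ac−b²=10.133554
λ₁=(c·0.173−b)/D = (97.187892·0.173−12.889208)/10.133554 = 0.387258
λ₂=(a−b·0.173)/D = (1.813654−12.889208·0.173)/10.133554 = -0.041069
w* = 0.387258·u + -0.041069·v:
  w_0 = 0.387258·2.3522 + -0.041069·16.8243 = 0.2199  (Tesla)
  w_1 = 0.387258·2.3855 + -0.041069·17.5745 = 0.2020  (Kellogg)
  w_2 = 0.387258·1.0916 + -0.041069·12.6757 = -0.0979  (Exxon)
  w_3 = 0.387258·2.1129 + -0.041069·12.2647 = 0.3145  (JPMorgan)
  w_4 = 0.387258·2.0854 + -0.041069·11.7701 = 0.3242  (Unilever)
  w_5 = 0.387258·2.8616 + -0.041069·26.0786 = 0.0371  (Starbucks)
Σw_i=1.0000  μᵀw=0.1730
σ²=wᵀΣw=λ₁·μ_p+λ₂ = 0.387258·0.173 + -0.041069 = 0.025926 ≈ 0.0259


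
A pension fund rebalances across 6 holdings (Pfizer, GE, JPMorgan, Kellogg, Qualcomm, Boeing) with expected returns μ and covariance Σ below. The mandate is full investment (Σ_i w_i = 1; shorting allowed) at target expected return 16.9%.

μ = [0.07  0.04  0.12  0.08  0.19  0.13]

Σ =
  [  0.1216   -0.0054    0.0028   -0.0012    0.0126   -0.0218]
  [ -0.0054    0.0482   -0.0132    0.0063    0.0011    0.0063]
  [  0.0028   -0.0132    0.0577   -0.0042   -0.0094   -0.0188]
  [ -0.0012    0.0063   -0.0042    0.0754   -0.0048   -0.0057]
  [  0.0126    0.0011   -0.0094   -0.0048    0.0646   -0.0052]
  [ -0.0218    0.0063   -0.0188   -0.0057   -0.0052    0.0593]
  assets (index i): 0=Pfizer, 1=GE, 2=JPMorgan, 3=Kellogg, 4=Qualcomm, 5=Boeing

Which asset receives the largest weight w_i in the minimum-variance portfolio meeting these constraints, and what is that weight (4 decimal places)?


g=Σ⁻¹μ = [0.9219  1.2763  4.5017  1.7943  3.8770  4.3352]
h=Σ⁻¹𝟙 = [12.5408  25.4287  38.7642  17.5426  22.3386  34.7067]
a=μᵀg=2.099527  b=𝟙ᵀg=16.706338  c=𝟙ᵀh=151.321746  D=ac−b²=38.602287
λ₁=(c·0.169−b)/D = (151.321746·0.169−16.706338)/38.602287 = 0.229702
λ₂=(a−b·0.169)/D = (2.099527−16.706338·0.169)/38.602287 = -0.018751
w* = 0.229702·g + -0.018751·h:
  w_0 = 0.229702·0.9219 + -0.018751·12.5408 = -0.0234  (Pfizer)
  w_1 = 0.229702·1.2763 + -0.018751·25.4287 = -0.1836  (GE)
  w_2 = 0.229702·4.5017 + -0.018751·38.7642 = 0.3072  (JPMorgan)
  w_3 = 0.229702·1.7943 + -0.018751·17.5426 = 0.0832  (Kellogg)
  w_4 = 0.229702·3.8770 + -0.018751·22.3386 = 0.4717  (Qualcomm)
  w_5 = 0.229702·4.3352 + -0.018751·34.7067 = 0.3450  (Boeing)
Σw_i=1.0000  μᵀw=0.1690
σ²=wᵀΣw=λ₁·μ_p+λ₂ = 0.229702·0.169 + -0.018751 = 0.020068 ≈ 0.0201

Qualcomm (0.4717)


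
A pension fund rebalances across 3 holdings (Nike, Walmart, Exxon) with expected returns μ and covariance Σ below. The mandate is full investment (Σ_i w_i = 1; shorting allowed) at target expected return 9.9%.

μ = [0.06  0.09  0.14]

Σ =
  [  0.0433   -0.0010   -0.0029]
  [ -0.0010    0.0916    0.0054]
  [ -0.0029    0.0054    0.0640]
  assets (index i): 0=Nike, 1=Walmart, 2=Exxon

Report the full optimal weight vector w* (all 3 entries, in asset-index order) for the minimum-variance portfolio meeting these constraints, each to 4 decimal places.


0.3912  0.1942  0.4147

p=Σ⁻¹μ = [1.5521  0.8707  2.1844]
q=Σ⁻¹𝟙 = [24.3940  10.2480  15.8657]
a=μᵀp=0.477299  b=𝟙ᵀp=4.607154  c=𝟙ᵀq=50.507662  D=ac−b²=2.881408
λ₁=(c·0.099−b)/D = (50.507662·0.099−4.607154)/2.881408 = 0.136428
λ₂=(a−b·0.099)/D = (0.477299−4.607154·0.099)/2.881408 = 0.007354
w* = 0.136428·p + 0.007354·q:
  w_0 = 0.136428·1.5521 + 0.007354·24.3940 = 0.3912  (Nike)
  w_1 = 0.136428·0.8707 + 0.007354·10.2480 = 0.1942  (Walmart)
  w_2 = 0.136428·2.1844 + 0.007354·15.8657 = 0.4147  (Exxon)
Σw_i=1.0000  μᵀw=0.0990
σ²=wᵀΣw=λ₁·μ_p+λ₂ = 0.136428·0.099 + 0.007354 = 0.020861 ≈ 0.0209


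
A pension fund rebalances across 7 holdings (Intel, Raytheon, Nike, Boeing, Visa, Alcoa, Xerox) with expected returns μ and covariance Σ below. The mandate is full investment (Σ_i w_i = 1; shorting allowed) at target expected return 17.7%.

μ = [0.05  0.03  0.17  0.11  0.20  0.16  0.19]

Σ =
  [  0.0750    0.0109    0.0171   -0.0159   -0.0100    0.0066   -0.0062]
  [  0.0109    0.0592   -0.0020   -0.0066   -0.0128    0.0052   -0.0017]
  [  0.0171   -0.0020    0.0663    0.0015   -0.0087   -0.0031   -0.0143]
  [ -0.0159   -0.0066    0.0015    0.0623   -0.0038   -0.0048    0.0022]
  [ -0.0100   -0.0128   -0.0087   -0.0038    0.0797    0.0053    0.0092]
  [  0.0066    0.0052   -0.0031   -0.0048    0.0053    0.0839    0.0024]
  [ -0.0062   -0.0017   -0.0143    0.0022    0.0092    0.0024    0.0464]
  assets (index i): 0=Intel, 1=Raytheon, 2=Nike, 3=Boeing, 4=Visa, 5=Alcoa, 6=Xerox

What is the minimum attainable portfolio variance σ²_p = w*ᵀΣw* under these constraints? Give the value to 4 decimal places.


0.0126

p=Σ⁻¹μ = [0.6385  1.3114  3.8339  2.1056  2.6620  1.7353  4.6924]
q=Σ⁻¹𝟙 = [14.0389  21.0888  19.7802  22.3043  17.3533  9.6946  25.2966]
a=μᵀp=2.656219  b=𝟙ᵀp=16.978861  c=𝟙ᵀq=129.556710  D=ac−b²=55.849332
λ₁=(c·0.177−b)/D = (129.556710·0.177−16.978861)/55.849332 = 0.106585
λ₂=(a−b·0.177)/D = (2.656219−16.978861·0.177)/55.849332 = -0.006250
w* = 0.106585·p + -0.006250·q:
  w_0 = 0.106585·0.6385 + -0.006250·14.0389 = -0.0197  (Intel)
  w_1 = 0.106585·1.3114 + -0.006250·21.0888 = 0.0080  (Raytheon)
  w_2 = 0.106585·3.8339 + -0.006250·19.7802 = 0.2850  (Nike)
  w_3 = 0.106585·2.1056 + -0.006250·22.3043 = 0.0850  (Boeing)
  w_4 = 0.106585·2.6620 + -0.006250·17.3533 = 0.1753  (Visa)
  w_5 = 0.106585·1.7353 + -0.006250·9.6946 = 0.1244  (Alcoa)
  w_6 = 0.106585·4.6924 + -0.006250·25.2966 = 0.3420  (Xerox)
Σw_i=1.0000  μᵀw=0.1770
σ²=wᵀΣw=λ₁·μ_p+λ₂ = 0.106585·0.177 + -0.006250 = 0.012616 ≈ 0.0126
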